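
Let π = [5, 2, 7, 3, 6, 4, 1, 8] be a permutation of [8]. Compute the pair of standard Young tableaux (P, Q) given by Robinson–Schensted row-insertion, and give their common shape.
P = [1, 3, 4, 8] / [2, 6] / [5] / [7];  Q = [1, 3, 5, 8] / [2, 4] / [6] / [7];  common shape = (4, 2, 1, 1)

Row-insert the values π_1, π_2, … into P one at a time, bumping the leftmost entry strictly greater than the inserted value down to the next row. The recording tableau Q records, in position (i, j), the step at which that cell was added to P.
  Insert 5 (step 1): P = [5];  Q = [1]
  Insert 2 (step 2): P = [2] / [5];  Q = [1] / [2]
  Insert 7 (step 3): P = [2, 7] / [5];  Q = [1, 3] / [2]
  Insert 3 (step 4): P = [2, 3] / [5, 7];  Q = [1, 3] / [2, 4]
  Insert 6 (step 5): P = [2, 3, 6] / [5, 7];  Q = [1, 3, 5] / [2, 4]
  Insert 4 (step 6): P = [2, 3, 4] / [5, 6] / [7];  Q = [1, 3, 5] / [2, 4] / [6]
  Insert 1 (step 7): P = [1, 3, 4] / [2, 6] / [5] / [7];  Q = [1, 3, 5] / [2, 4] / [6] / [7]
  Insert 8 (step 8): P = [1, 3, 4, 8] / [2, 6] / [5] / [7];  Q = [1, 3, 5, 8] / [2, 4] / [6] / [7]
Final shape: (4, 2, 1, 1).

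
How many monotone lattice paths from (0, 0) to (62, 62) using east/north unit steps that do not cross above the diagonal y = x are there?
C_62 = 24139737743045626825711458546273312

These NE paths below the diagonal are counted by the Catalan number C_n = (1/(n + 1)) · C(2n, n). For n = 62: C_62 = (1/63) · C(124, 62) = 1520803477811874490019821888415218656/63 = 24139737743045626825711458546273312.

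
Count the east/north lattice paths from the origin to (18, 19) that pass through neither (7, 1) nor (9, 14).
Number of paths = 15761520880

Inclusion–exclusion. Total paths: C(37, 18) = 17672631900. Through P₁: C(8, 7)·C(29, 11) = 276778320. Through P₂: C(23, 9)·C(14, 9) = 1636014380. Since P₁ is strictly southwest of P₂, a monotone path through both must visit P₁ then P₂; paths through both = C(8, 7)·C(15, 2)·C(14, 9) = 1681680. Avoid both = 17672631900 − 276778320 − 1636014380 + 1681680 = 15761520880.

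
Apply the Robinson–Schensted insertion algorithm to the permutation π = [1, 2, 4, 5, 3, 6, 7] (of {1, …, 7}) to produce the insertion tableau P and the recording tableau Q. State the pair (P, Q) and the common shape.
P = [1, 2, 3, 5, 6, 7] / [4];  Q = [1, 2, 3, 4, 6, 7] / [5];  common shape = (6, 1)

Row-insert the values π_1, π_2, … into P one at a time, bumping the leftmost entry strictly greater than the inserted value down to the next row. The recording tableau Q records, in position (i, j), the step at which that cell was added to P.
  Insert 1 (step 1): P = [1];  Q = [1]
  Insert 2 (step 2): P = [1, 2];  Q = [1, 2]
  Insert 4 (step 3): P = [1, 2, 4];  Q = [1, 2, 3]
  Insert 5 (step 4): P = [1, 2, 4, 5];  Q = [1, 2, 3, 4]
  Insert 3 (step 5): P = [1, 2, 3, 5] / [4];  Q = [1, 2, 3, 4] / [5]
  Insert 6 (step 6): P = [1, 2, 3, 5, 6] / [4];  Q = [1, 2, 3, 4, 6] / [5]
  Insert 7 (step 7): P = [1, 2, 3, 5, 6, 7] / [4];  Q = [1, 2, 3, 4, 6, 7] / [5]
Final shape: (6, 1).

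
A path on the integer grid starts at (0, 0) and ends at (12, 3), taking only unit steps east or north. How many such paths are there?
Number of paths = 455

A monotone lattice path from (0, 0) to (12, 3) consists of 12 east steps and 3 north steps in some order, so it is determined by which 12 of the 15 steps are east. The count is C(15, 12) = 455.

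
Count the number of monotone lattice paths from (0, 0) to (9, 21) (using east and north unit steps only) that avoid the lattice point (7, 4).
Number of paths = 14250720

Total paths from (0, 0) to (9, 21): C(30, 9) = 14307150. Paths through (7, 4): (paths (0, 0) → (7, 4)) × (paths (7, 4) → (9, 21)) = C(11, 7) · C(19, 2) = 330 · 171 = 56430. Avoidance count = 14307150 − 56430 = 14250720.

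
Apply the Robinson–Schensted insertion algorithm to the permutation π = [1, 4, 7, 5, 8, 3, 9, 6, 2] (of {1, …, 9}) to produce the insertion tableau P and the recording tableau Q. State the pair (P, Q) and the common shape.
P = [1, 2, 5, 6, 9] / [3, 8] / [4] / [7];  Q = [1, 2, 3, 5, 7] / [4, 8] / [6] / [9];  common shape = (5, 2, 1, 1)

Row-insert the values π_1, π_2, … into P one at a time, bumping the leftmost entry strictly greater than the inserted value down to the next row. The recording tableau Q records, in position (i, j), the step at which that cell was added to P.
  Insert 1 (step 1): P = [1];  Q = [1]
  Insert 4 (step 2): P = [1, 4];  Q = [1, 2]
  Insert 7 (step 3): P = [1, 4, 7];  Q = [1, 2, 3]
  Insert 5 (step 4): P = [1, 4, 5] / [7];  Q = [1, 2, 3] / [4]
  Insert 8 (step 5): P = [1, 4, 5, 8] / [7];  Q = [1, 2, 3, 5] / [4]
  Insert 3 (step 6): P = [1, 3, 5, 8] / [4] / [7];  Q = [1, 2, 3, 5] / [4] / [6]
  Insert 9 (step 7): P = [1, 3, 5, 8, 9] / [4] / [7];  Q = [1, 2, 3, 5, 7] / [4] / [6]
  Insert 6 (step 8): P = [1, 3, 5, 6, 9] / [4, 8] / [7];  Q = [1, 2, 3, 5, 7] / [4, 8] / [6]
  Insert 2 (step 9): P = [1, 2, 5, 6, 9] / [3, 8] / [4] / [7];  Q = [1, 2, 3, 5, 7] / [4, 8] / [6] / [9]
Final shape: (5, 2, 1, 1).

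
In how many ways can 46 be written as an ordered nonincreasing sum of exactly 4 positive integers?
p(46, 4 parts) = 720

Partitions of n into exactly k parts are in bijection with partitions of n − k into at most k parts (subtract 1 from each part). So p(46, exactly 4) = p(42, parts ≤ 4). Computing via the recurrence p(m, j) = p(m, j−1) + p(m−j, j) gives 720.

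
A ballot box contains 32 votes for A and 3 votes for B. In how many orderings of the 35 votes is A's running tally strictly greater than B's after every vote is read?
Strict-lead orderings = 5423

Total orderings of the 35 votes with 32 for A: C(35, 32) = 6545. By the Bertrand ballot formula (Cycle Lemma / reflection principle), the number of orderings in which A is strictly ahead of B throughout is (p − q)/(p + q) · C(p + q, p) = (32 − 3)/(32 + 3) · 6545 = 5423.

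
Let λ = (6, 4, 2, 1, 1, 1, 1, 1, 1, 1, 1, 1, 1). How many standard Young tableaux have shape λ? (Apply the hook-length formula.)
# SYT of shape (6, 4, 2, 1, 1, 1, 1, 1, 1, 1, 1, 1, 1) = 42678636

Hook-length formula: f^λ = n! / Π hook(c), product over all cells c of the Young diagram. For λ = (6, 4, 2, 1, 1, 1, 1, 1, 1, 1, 1, 1, 1), n = 22 boxes. Hook lengths by row (left-to-right, top-to-bottom): [18, 7, 5, 4, 2, 1]; [15, 4, 2, 1]; [12, 1]; [10]; [9]; [8]; [7]; [6]; [5]; [4]; [3]; [2]; [1]. Product of hooks = 26336378880000. So f^λ = 22! / 26336378880000 = 1124000727777607680000 / 26336378880000 = 42678636.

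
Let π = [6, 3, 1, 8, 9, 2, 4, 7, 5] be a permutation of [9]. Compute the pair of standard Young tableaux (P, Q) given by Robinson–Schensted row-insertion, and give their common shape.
P = [1, 2, 4, 5] / [3, 7, 9] / [6, 8];  Q = [1, 4, 5, 8] / [2, 6, 7] / [3, 9];  common shape = (4, 3, 2)

Row-insert the values π_1, π_2, … into P one at a time, bumping the leftmost entry strictly greater than the inserted value down to the next row. The recording tableau Q records, in position (i, j), the step at which that cell was added to P.
  Insert 6 (step 1): P = [6];  Q = [1]
  Insert 3 (step 2): P = [3] / [6];  Q = [1] / [2]
  Insert 1 (step 3): P = [1] / [3] / [6];  Q = [1] / [2] / [3]
  Insert 8 (step 4): P = [1, 8] / [3] / [6];  Q = [1, 4] / [2] / [3]
  Insert 9 (step 5): P = [1, 8, 9] / [3] / [6];  Q = [1, 4, 5] / [2] / [3]
  Insert 2 (step 6): P = [1, 2, 9] / [3, 8] / [6];  Q = [1, 4, 5] / [2, 6] / [3]
  Insert 4 (step 7): P = [1, 2, 4] / [3, 8, 9] / [6];  Q = [1, 4, 5] / [2, 6, 7] / [3]
  Insert 7 (step 8): P = [1, 2, 4, 7] / [3, 8, 9] / [6];  Q = [1, 4, 5, 8] / [2, 6, 7] / [3]
  Insert 5 (step 9): P = [1, 2, 4, 5] / [3, 7, 9] / [6, 8];  Q = [1, 4, 5, 8] / [2, 6, 7] / [3, 9]
Final shape: (4, 3, 2).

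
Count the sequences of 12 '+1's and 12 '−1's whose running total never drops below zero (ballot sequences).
C_12 = 208012

These ballot sequences are counted by the Catalan number C_n = (1/(n + 1)) · C(2n, n). For n = 12: C_12 = (1/13) · C(24, 12) = 2704156/13 = 208012.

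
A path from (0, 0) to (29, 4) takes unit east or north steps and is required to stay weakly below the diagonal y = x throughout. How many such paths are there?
Number of paths = 35464

By the reflection principle (André's argument), the number of monotone paths to (29, 4) with n ≤ m that never go above y = x is C(33, 29) − C(33, 30) = 40920 − 5456 = 35464.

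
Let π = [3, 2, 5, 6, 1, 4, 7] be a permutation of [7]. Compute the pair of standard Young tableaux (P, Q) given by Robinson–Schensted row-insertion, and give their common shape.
P = [1, 4, 6, 7] / [2, 5] / [3];  Q = [1, 3, 4, 7] / [2, 6] / [5];  common shape = (4, 2, 1)

Row-insert the values π_1, π_2, … into P one at a time, bumping the leftmost entry strictly greater than the inserted value down to the next row. The recording tableau Q records, in position (i, j), the step at which that cell was added to P.
  Insert 3 (step 1): P = [3];  Q = [1]
  Insert 2 (step 2): P = [2] / [3];  Q = [1] / [2]
  Insert 5 (step 3): P = [2, 5] / [3];  Q = [1, 3] / [2]
  Insert 6 (step 4): P = [2, 5, 6] / [3];  Q = [1, 3, 4] / [2]
  Insert 1 (step 5): P = [1, 5, 6] / [2] / [3];  Q = [1, 3, 4] / [2] / [5]
  Insert 4 (step 6): P = [1, 4, 6] / [2, 5] / [3];  Q = [1, 3, 4] / [2, 6] / [5]
  Insert 7 (step 7): P = [1, 4, 6, 7] / [2, 5] / [3];  Q = [1, 3, 4, 7] / [2, 6] / [5]
Final shape: (4, 2, 1).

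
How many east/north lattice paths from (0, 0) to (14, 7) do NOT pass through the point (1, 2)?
Number of paths = 90576

Total paths from (0, 0) to (14, 7): C(21, 14) = 116280. Paths through (1, 2): (paths (0, 0) → (1, 2)) × (paths (1, 2) → (14, 7)) = C(3, 1) · C(18, 13) = 3 · 8568 = 25704. Avoidance count = 116280 − 25704 = 90576.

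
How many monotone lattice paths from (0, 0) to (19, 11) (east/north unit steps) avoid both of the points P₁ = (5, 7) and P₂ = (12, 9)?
Number of paths = 42648732

Inclusion–exclusion. Total paths: C(30, 19) = 54627300. Through P₁: C(12, 5)·C(18, 14) = 2423520. Through P₂: C(21, 12)·C(9, 7) = 10581480. Since P₁ is strictly southwest of P₂, a monotone path through both must visit P₁ then P₂; paths through both = C(12, 5)·C(9, 7)·C(9, 7) = 1026432. Avoid both = 54627300 − 2423520 − 10581480 + 1026432 = 42648732.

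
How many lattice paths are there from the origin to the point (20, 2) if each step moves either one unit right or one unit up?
Number of paths = 231

A monotone lattice path from (0, 0) to (20, 2) consists of 20 east steps and 2 north steps in some order, so it is determined by which 20 of the 22 steps are east. The count is C(22, 20) = 231.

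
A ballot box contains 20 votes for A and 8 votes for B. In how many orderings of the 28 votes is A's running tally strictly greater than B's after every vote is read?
Strict-lead orderings = 1332045

Total orderings of the 28 votes with 20 for A: C(28, 20) = 3108105. By the Bertrand ballot formula (Cycle Lemma / reflection principle), the number of orderings in which A is strictly ahead of B throughout is (p − q)/(p + q) · C(p + q, p) = (20 − 8)/(20 + 8) · 3108105 = 1332045.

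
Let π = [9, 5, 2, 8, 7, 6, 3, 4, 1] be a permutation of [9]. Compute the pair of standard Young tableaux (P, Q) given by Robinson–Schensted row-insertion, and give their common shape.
P = [1, 3, 4] / [2, 6] / [5] / [7] / [8] / [9];  Q = [1, 4, 8] / [2, 5] / [3] / [6] / [7] / [9];  common shape = (3, 2, 1, 1, 1, 1)

Row-insert the values π_1, π_2, … into P one at a time, bumping the leftmost entry strictly greater than the inserted value down to the next row. The recording tableau Q records, in position (i, j), the step at which that cell was added to P.
  Insert 9 (step 1): P = [9];  Q = [1]
  Insert 5 (step 2): P = [5] / [9];  Q = [1] / [2]
  Insert 2 (step 3): P = [2] / [5] / [9];  Q = [1] / [2] / [3]
  Insert 8 (step 4): P = [2, 8] / [5] / [9];  Q = [1, 4] / [2] / [3]
  Insert 7 (step 5): P = [2, 7] / [5, 8] / [9];  Q = [1, 4] / [2, 5] / [3]
  Insert 6 (step 6): P = [2, 6] / [5, 7] / [8] / [9];  Q = [1, 4] / [2, 5] / [3] / [6]
  Insert 3 (step 7): P = [2, 3] / [5, 6] / [7] / [8] / [9];  Q = [1, 4] / [2, 5] / [3] / [6] / [7]
  Insert 4 (step 8): P = [2, 3, 4] / [5, 6] / [7] / [8] / [9];  Q = [1, 4, 8] / [2, 5] / [3] / [6] / [7]
  Insert 1 (step 9): P = [1, 3, 4] / [2, 6] / [5] / [7] / [8] / [9];  Q = [1, 4, 8] / [2, 5] / [3] / [6] / [7] / [9]
Final shape: (3, 2, 1, 1, 1, 1).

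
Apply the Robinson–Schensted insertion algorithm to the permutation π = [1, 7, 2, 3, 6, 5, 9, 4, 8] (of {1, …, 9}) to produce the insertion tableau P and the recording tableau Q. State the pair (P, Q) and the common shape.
P = [1, 2, 3, 4, 8] / [5, 9] / [6] / [7];  Q = [1, 2, 4, 5, 7] / [3, 9] / [6] / [8];  common shape = (5, 2, 1, 1)

Row-insert the values π_1, π_2, … into P one at a time, bumping the leftmost entry strictly greater than the inserted value down to the next row. The recording tableau Q records, in position (i, j), the step at which that cell was added to P.
  Insert 1 (step 1): P = [1];  Q = [1]
  Insert 7 (step 2): P = [1, 7];  Q = [1, 2]
  Insert 2 (step 3): P = [1, 2] / [7];  Q = [1, 2] / [3]
  Insert 3 (step 4): P = [1, 2, 3] / [7];  Q = [1, 2, 4] / [3]
  Insert 6 (step 5): P = [1, 2, 3, 6] / [7];  Q = [1, 2, 4, 5] / [3]
  Insert 5 (step 6): P = [1, 2, 3, 5] / [6] / [7];  Q = [1, 2, 4, 5] / [3] / [6]
  Insert 9 (step 7): P = [1, 2, 3, 5, 9] / [6] / [7];  Q = [1, 2, 4, 5, 7] / [3] / [6]
  Insert 4 (step 8): P = [1, 2, 3, 4, 9] / [5] / [6] / [7];  Q = [1, 2, 4, 5, 7] / [3] / [6] / [8]
  Insert 8 (step 9): P = [1, 2, 3, 4, 8] / [5, 9] / [6] / [7];  Q = [1, 2, 4, 5, 7] / [3, 9] / [6] / [8]
Final shape: (5, 2, 1, 1).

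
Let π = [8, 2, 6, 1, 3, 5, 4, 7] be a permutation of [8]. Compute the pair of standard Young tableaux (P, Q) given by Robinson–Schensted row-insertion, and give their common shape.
P = [1, 3, 4, 7] / [2, 5] / [6] / [8];  Q = [1, 3, 6, 8] / [2, 5] / [4] / [7];  common shape = (4, 2, 1, 1)

Row-insert the values π_1, π_2, … into P one at a time, bumping the leftmost entry strictly greater than the inserted value down to the next row. The recording tableau Q records, in position (i, j), the step at which that cell was added to P.
  Insert 8 (step 1): P = [8];  Q = [1]
  Insert 2 (step 2): P = [2] / [8];  Q = [1] / [2]
  Insert 6 (step 3): P = [2, 6] / [8];  Q = [1, 3] / [2]
  Insert 1 (step 4): P = [1, 6] / [2] / [8];  Q = [1, 3] / [2] / [4]
  Insert 3 (step 5): P = [1, 3] / [2, 6] / [8];  Q = [1, 3] / [2, 5] / [4]
  Insert 5 (step 6): P = [1, 3, 5] / [2, 6] / [8];  Q = [1, 3, 6] / [2, 5] / [4]
  Insert 4 (step 7): P = [1, 3, 4] / [2, 5] / [6] / [8];  Q = [1, 3, 6] / [2, 5] / [4] / [7]
  Insert 7 (step 8): P = [1, 3, 4, 7] / [2, 5] / [6] / [8];  Q = [1, 3, 6, 8] / [2, 5] / [4] / [7]
Final shape: (4, 2, 1, 1).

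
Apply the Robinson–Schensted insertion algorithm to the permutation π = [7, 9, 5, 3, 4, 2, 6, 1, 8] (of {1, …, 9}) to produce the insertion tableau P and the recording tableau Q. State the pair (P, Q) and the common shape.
P = [1, 4, 6, 8] / [2, 9] / [3] / [5] / [7];  Q = [1, 2, 7, 9] / [3, 5] / [4] / [6] / [8];  common shape = (4, 2, 1, 1, 1)

Row-insert the values π_1, π_2, … into P one at a time, bumping the leftmost entry strictly greater than the inserted value down to the next row. The recording tableau Q records, in position (i, j), the step at which that cell was added to P.
  Insert 7 (step 1): P = [7];  Q = [1]
  Insert 9 (step 2): P = [7, 9];  Q = [1, 2]
  Insert 5 (step 3): P = [5, 9] / [7];  Q = [1, 2] / [3]
  Insert 3 (step 4): P = [3, 9] / [5] / [7];  Q = [1, 2] / [3] / [4]
  Insert 4 (step 5): P = [3, 4] / [5, 9] / [7];  Q = [1, 2] / [3, 5] / [4]
  Insert 2 (step 6): P = [2, 4] / [3, 9] / [5] / [7];  Q = [1, 2] / [3, 5] / [4] / [6]
  Insert 6 (step 7): P = [2, 4, 6] / [3, 9] / [5] / [7];  Q = [1, 2, 7] / [3, 5] / [4] / [6]
  Insert 1 (step 8): P = [1, 4, 6] / [2, 9] / [3] / [5] / [7];  Q = [1, 2, 7] / [3, 5] / [4] / [6] / [8]
  Insert 8 (step 9): P = [1, 4, 6, 8] / [2, 9] / [3] / [5] / [7];  Q = [1, 2, 7, 9] / [3, 5] / [4] / [6] / [8]
Final shape: (4, 2, 1, 1, 1).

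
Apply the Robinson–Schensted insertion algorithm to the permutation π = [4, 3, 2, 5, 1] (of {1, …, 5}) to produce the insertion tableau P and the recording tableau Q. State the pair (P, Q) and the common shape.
P = [1, 5] / [2] / [3] / [4];  Q = [1, 4] / [2] / [3] / [5];  common shape = (2, 1, 1, 1)

Row-insert the values π_1, π_2, … into P one at a time, bumping the leftmost entry strictly greater than the inserted value down to the next row. The recording tableau Q records, in position (i, j), the step at which that cell was added to P.
  Insert 4 (step 1): P = [4];  Q = [1]
  Insert 3 (step 2): P = [3] / [4];  Q = [1] / [2]
  Insert 2 (step 3): P = [2] / [3] / [4];  Q = [1] / [2] / [3]
  Insert 5 (step 4): P = [2, 5] / [3] / [4];  Q = [1, 4] / [2] / [3]
  Insert 1 (step 5): P = [1, 5] / [2] / [3] / [4];  Q = [1, 4] / [2] / [3] / [5]
Final shape: (2, 1, 1, 1).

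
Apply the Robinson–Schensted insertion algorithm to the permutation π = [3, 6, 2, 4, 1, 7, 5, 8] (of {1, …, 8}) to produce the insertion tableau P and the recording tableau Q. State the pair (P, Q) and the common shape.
P = [1, 4, 5, 8] / [2, 6, 7] / [3];  Q = [1, 2, 6, 8] / [3, 4, 7] / [5];  common shape = (4, 3, 1)

Row-insert the values π_1, π_2, … into P one at a time, bumping the leftmost entry strictly greater than the inserted value down to the next row. The recording tableau Q records, in position (i, j), the step at which that cell was added to P.
  Insert 3 (step 1): P = [3];  Q = [1]
  Insert 6 (step 2): P = [3, 6];  Q = [1, 2]
  Insert 2 (step 3): P = [2, 6] / [3];  Q = [1, 2] / [3]
  Insert 4 (step 4): P = [2, 4] / [3, 6];  Q = [1, 2] / [3, 4]
  Insert 1 (step 5): P = [1, 4] / [2, 6] / [3];  Q = [1, 2] / [3, 4] / [5]
  Insert 7 (step 6): P = [1, 4, 7] / [2, 6] / [3];  Q = [1, 2, 6] / [3, 4] / [5]
  Insert 5 (step 7): P = [1, 4, 5] / [2, 6, 7] / [3];  Q = [1, 2, 6] / [3, 4, 7] / [5]
  Insert 8 (step 8): P = [1, 4, 5, 8] / [2, 6, 7] / [3];  Q = [1, 2, 6, 8] / [3, 4, 7] / [5]
Final shape: (4, 3, 1).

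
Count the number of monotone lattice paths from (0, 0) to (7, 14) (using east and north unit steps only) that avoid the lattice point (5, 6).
Number of paths = 95490

Total paths from (0, 0) to (7, 14): C(21, 7) = 116280. Paths through (5, 6): (paths (0, 0) → (5, 6)) × (paths (5, 6) → (7, 14)) = C(11, 5) · C(10, 2) = 462 · 45 = 20790. Avoidance count = 116280 − 20790 = 95490.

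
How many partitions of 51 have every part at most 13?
p(51, parts ≤ 13) = 129883

Use the recurrence p(n, m) = p(n, m−1) + p(n−m, m): either the largest part is < m (count p(n, m−1)) or the largest part is exactly m (remove one copy of m, count p(n−m, m)). With p(0, ·) = 1 this gives p(51, parts ≤ 13) = 129883. (By conjugating Young diagrams, this also counts partitions of 51 into at most 13 parts.)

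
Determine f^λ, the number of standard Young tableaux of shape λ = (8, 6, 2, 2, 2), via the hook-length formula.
# SYT of shape (8, 6, 2, 2, 2) = 44089500

Hook-length formula: f^λ = n! / Π hook(c), product over all cells c of the Young diagram. For λ = (8, 6, 2, 2, 2), n = 20 boxes. Hook lengths by row (left-to-right, top-to-bottom): [12, 11, 7, 6, 5, 4, 2, 1]; [9, 8, 4, 3, 2, 1]; [4, 3]; [3, 2]; [2, 1]. Product of hooks = 55180984320. So f^λ = 20! / 55180984320 = 2432902008176640000 / 55180984320 = 44089500.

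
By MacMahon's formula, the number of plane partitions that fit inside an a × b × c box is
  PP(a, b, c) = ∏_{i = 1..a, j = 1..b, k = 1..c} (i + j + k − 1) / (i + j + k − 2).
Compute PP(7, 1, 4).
PP(7, 1, 4) = 330

Evaluate the triple product over i = 1..7, j = 1..1, k = 1..4. The factors are (2/1) · (3/2) · (4/3) · (5/4) · (3/2) · (4/3) · (5/4) · (6/5) · … (28 factors total). The numerators and denominators telescope so the product is an integer; carrying out the multiplication exactly gives PP(7, 1, 4) = 330.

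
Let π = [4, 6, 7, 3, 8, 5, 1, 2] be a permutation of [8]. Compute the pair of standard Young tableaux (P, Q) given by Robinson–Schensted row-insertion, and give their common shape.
P = [1, 2, 7, 8] / [3, 5] / [4, 6];  Q = [1, 2, 3, 5] / [4, 6] / [7, 8];  common shape = (4, 2, 2)

Row-insert the values π_1, π_2, … into P one at a time, bumping the leftmost entry strictly greater than the inserted value down to the next row. The recording tableau Q records, in position (i, j), the step at which that cell was added to P.
  Insert 4 (step 1): P = [4];  Q = [1]
  Insert 6 (step 2): P = [4, 6];  Q = [1, 2]
  Insert 7 (step 3): P = [4, 6, 7];  Q = [1, 2, 3]
  Insert 3 (step 4): P = [3, 6, 7] / [4];  Q = [1, 2, 3] / [4]
  Insert 8 (step 5): P = [3, 6, 7, 8] / [4];  Q = [1, 2, 3, 5] / [4]
  Insert 5 (step 6): P = [3, 5, 7, 8] / [4, 6];  Q = [1, 2, 3, 5] / [4, 6]
  Insert 1 (step 7): P = [1, 5, 7, 8] / [3, 6] / [4];  Q = [1, 2, 3, 5] / [4, 6] / [7]
  Insert 2 (step 8): P = [1, 2, 7, 8] / [3, 5] / [4, 6];  Q = [1, 2, 3, 5] / [4, 6] / [7, 8]
Final shape: (4, 2, 2).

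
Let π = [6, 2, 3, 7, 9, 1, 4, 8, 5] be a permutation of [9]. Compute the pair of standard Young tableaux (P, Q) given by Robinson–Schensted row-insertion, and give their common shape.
P = [1, 3, 4, 5] / [2, 7, 8] / [6, 9];  Q = [1, 3, 4, 5] / [2, 7, 8] / [6, 9];  common shape = (4, 3, 2)

Row-insert the values π_1, π_2, … into P one at a time, bumping the leftmost entry strictly greater than the inserted value down to the next row. The recording tableau Q records, in position (i, j), the step at which that cell was added to P.
  Insert 6 (step 1): P = [6];  Q = [1]
  Insert 2 (step 2): P = [2] / [6];  Q = [1] / [2]
  Insert 3 (step 3): P = [2, 3] / [6];  Q = [1, 3] / [2]
  Insert 7 (step 4): P = [2, 3, 7] / [6];  Q = [1, 3, 4] / [2]
  Insert 9 (step 5): P = [2, 3, 7, 9] / [6];  Q = [1, 3, 4, 5] / [2]
  Insert 1 (step 6): P = [1, 3, 7, 9] / [2] / [6];  Q = [1, 3, 4, 5] / [2] / [6]
  Insert 4 (step 7): P = [1, 3, 4, 9] / [2, 7] / [6];  Q = [1, 3, 4, 5] / [2, 7] / [6]
  Insert 8 (step 8): P = [1, 3, 4, 8] / [2, 7, 9] / [6];  Q = [1, 3, 4, 5] / [2, 7, 8] / [6]
  Insert 5 (step 9): P = [1, 3, 4, 5] / [2, 7, 8] / [6, 9];  Q = [1, 3, 4, 5] / [2, 7, 8] / [6, 9]
Final shape: (4, 3, 2).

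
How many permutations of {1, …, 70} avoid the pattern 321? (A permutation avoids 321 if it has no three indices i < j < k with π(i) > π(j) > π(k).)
C_70 = 1321422108420282270489942177190229544600

These 321-avoiding permutations are counted by the Catalan number C_n = (1/(n + 1)) · C(2n, n). For n = 70: C_70 = (1/71) · C(140, 70) = 93820969697840041204785894580506297666600/71 = 1321422108420282270489942177190229544600.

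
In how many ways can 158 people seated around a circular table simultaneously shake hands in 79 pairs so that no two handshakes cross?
C_79 = 289450081175264899454283846029490767264392230

These noncrossing handshakes are counted by the Catalan number C_n = (1/(n + 1)) · C(2n, n). For n = 79: C_79 = (1/80) · C(158, 79) = 23156006494021191956342707682359261381151378400/80 = 289450081175264899454283846029490767264392230.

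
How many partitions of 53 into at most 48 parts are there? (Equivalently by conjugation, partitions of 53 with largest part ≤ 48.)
p(53, parts ≤ 48) = 329919

Use the recurrence p(n, m) = p(n, m−1) + p(n−m, m): either the largest part is < m (count p(n, m−1)) or the largest part is exactly m (remove one copy of m, count p(n−m, m)). With p(0, ·) = 1 this gives p(53, parts ≤ 48) = 329919. (By conjugating Young diagrams, this also counts partitions of 53 into at most 48 parts.)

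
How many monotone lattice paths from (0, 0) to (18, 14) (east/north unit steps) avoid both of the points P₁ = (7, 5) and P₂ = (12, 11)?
Number of paths = 255572664

Inclusion–exclusion. Total paths: C(32, 18) = 471435600. Through P₁: C(12, 7)·C(20, 11) = 133024320. Through P₂: C(23, 12)·C(9, 6) = 113574552. Since P₁ is strictly southwest of P₂, a monotone path through both must visit P₁ then P₂; paths through both = C(12, 7)·C(11, 5)·C(9, 6) = 30735936. Avoid both = 471435600 − 133024320 − 113574552 + 30735936 = 255572664.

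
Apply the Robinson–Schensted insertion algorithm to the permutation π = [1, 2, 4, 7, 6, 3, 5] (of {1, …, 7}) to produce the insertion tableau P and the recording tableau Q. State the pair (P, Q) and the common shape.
P = [1, 2, 3, 5] / [4, 6] / [7];  Q = [1, 2, 3, 4] / [5, 7] / [6];  common shape = (4, 2, 1)

Row-insert the values π_1, π_2, … into P one at a time, bumping the leftmost entry strictly greater than the inserted value down to the next row. The recording tableau Q records, in position (i, j), the step at which that cell was added to P.
  Insert 1 (step 1): P = [1];  Q = [1]
  Insert 2 (step 2): P = [1, 2];  Q = [1, 2]
  Insert 4 (step 3): P = [1, 2, 4];  Q = [1, 2, 3]
  Insert 7 (step 4): P = [1, 2, 4, 7];  Q = [1, 2, 3, 4]
  Insert 6 (step 5): P = [1, 2, 4, 6] / [7];  Q = [1, 2, 3, 4] / [5]
  Insert 3 (step 6): P = [1, 2, 3, 6] / [4] / [7];  Q = [1, 2, 3, 4] / [5] / [6]
  Insert 5 (step 7): P = [1, 2, 3, 5] / [4, 6] / [7];  Q = [1, 2, 3, 4] / [5, 7] / [6]
Final shape: (4, 2, 1).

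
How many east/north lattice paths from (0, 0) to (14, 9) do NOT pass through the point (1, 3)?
Number of paths = 708662

Total paths from (0, 0) to (14, 9): C(23, 14) = 817190. Paths through (1, 3): (paths (0, 0) → (1, 3)) × (paths (1, 3) → (14, 9)) = C(4, 1) · C(19, 13) = 4 · 27132 = 108528. Avoidance count = 817190 − 108528 = 708662.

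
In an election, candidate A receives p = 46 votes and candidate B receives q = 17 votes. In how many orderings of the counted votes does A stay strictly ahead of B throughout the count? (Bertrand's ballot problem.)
Strict-lead orderings = 466290066694305

Total orderings of the 63 votes with 46 for A: C(63, 46) = 1012974972473835. By the Bertrand ballot formula (Cycle Lemma / reflection principle), the number of orderings in which A is strictly ahead of B throughout is (p − q)/(p + q) · C(p + q, p) = (46 − 17)/(46 + 17) · 1012974972473835 = 466290066694305.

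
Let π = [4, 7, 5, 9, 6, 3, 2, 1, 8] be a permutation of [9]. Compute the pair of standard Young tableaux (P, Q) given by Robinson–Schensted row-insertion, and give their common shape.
P = [1, 5, 6, 8] / [2, 9] / [3] / [4] / [7];  Q = [1, 2, 4, 9] / [3, 5] / [6] / [7] / [8];  common shape = (4, 2, 1, 1, 1)

Row-insert the values π_1, π_2, … into P one at a time, bumping the leftmost entry strictly greater than the inserted value down to the next row. The recording tableau Q records, in position (i, j), the step at which that cell was added to P.
  Insert 4 (step 1): P = [4];  Q = [1]
  Insert 7 (step 2): P = [4, 7];  Q = [1, 2]
  Insert 5 (step 3): P = [4, 5] / [7];  Q = [1, 2] / [3]
  Insert 9 (step 4): P = [4, 5, 9] / [7];  Q = [1, 2, 4] / [3]
  Insert 6 (step 5): P = [4, 5, 6] / [7, 9];  Q = [1, 2, 4] / [3, 5]
  Insert 3 (step 6): P = [3, 5, 6] / [4, 9] / [7];  Q = [1, 2, 4] / [3, 5] / [6]
  Insert 2 (step 7): P = [2, 5, 6] / [3, 9] / [4] / [7];  Q = [1, 2, 4] / [3, 5] / [6] / [7]
  Insert 1 (step 8): P = [1, 5, 6] / [2, 9] / [3] / [4] / [7];  Q = [1, 2, 4] / [3, 5] / [6] / [7] / [8]
  Insert 8 (step 9): P = [1, 5, 6, 8] / [2, 9] / [3] / [4] / [7];  Q = [1, 2, 4, 9] / [3, 5] / [6] / [7] / [8]
Final shape: (4, 2, 1, 1, 1).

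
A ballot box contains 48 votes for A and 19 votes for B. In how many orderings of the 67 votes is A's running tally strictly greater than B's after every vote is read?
Strict-lead orderings = 10453669804277700

Total orderings of the 67 votes with 48 for A: C(67, 48) = 24151581961607100. By the Bertrand ballot formula (Cycle Lemma / reflection principle), the number of orderings in which A is strictly ahead of B throughout is (p − q)/(p + q) · C(p + q, p) = (48 − 19)/(48 + 19) · 24151581961607100 = 10453669804277700.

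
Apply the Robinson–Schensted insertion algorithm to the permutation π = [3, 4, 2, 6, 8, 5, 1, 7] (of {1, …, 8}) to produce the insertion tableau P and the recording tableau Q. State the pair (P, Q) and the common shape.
P = [1, 4, 5, 7] / [2, 6, 8] / [3];  Q = [1, 2, 4, 5] / [3, 6, 8] / [7];  common shape = (4, 3, 1)

Row-insert the values π_1, π_2, … into P one at a time, bumping the leftmost entry strictly greater than the inserted value down to the next row. The recording tableau Q records, in position (i, j), the step at which that cell was added to P.
  Insert 3 (step 1): P = [3];  Q = [1]
  Insert 4 (step 2): P = [3, 4];  Q = [1, 2]
  Insert 2 (step 3): P = [2, 4] / [3];  Q = [1, 2] / [3]
  Insert 6 (step 4): P = [2, 4, 6] / [3];  Q = [1, 2, 4] / [3]
  Insert 8 (step 5): P = [2, 4, 6, 8] / [3];  Q = [1, 2, 4, 5] / [3]
  Insert 5 (step 6): P = [2, 4, 5, 8] / [3, 6];  Q = [1, 2, 4, 5] / [3, 6]
  Insert 1 (step 7): P = [1, 4, 5, 8] / [2, 6] / [3];  Q = [1, 2, 4, 5] / [3, 6] / [7]
  Insert 7 (step 8): P = [1, 4, 5, 7] / [2, 6, 8] / [3];  Q = [1, 2, 4, 5] / [3, 6, 8] / [7]
Final shape: (4, 3, 1).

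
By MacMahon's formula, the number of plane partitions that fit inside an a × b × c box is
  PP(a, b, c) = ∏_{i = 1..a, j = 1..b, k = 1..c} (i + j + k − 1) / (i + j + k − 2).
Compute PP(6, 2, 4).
PP(6, 2, 4) = 13860

Evaluate the triple product over i = 1..6, j = 1..2, k = 1..4. The factors are (2/1) · (3/2) · (4/3) · (5/4) · (3/2) · (4/3) · (5/4) · (6/5) · … (48 factors total). The numerators and denominators telescope so the product is an integer; carrying out the multiplication exactly gives PP(6, 2, 4) = 13860.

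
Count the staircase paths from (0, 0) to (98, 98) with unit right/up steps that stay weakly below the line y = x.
C_98 = 57743358069601357782187700608042856334020731624756611000

These NE paths below the diagonal are counted by the Catalan number C_n = (1/(n + 1)) · C(2n, n). For n = 98: C_98 = (1/99) · C(196, 98) = 5716592448890534420436582360196242777068052430850904489000/99 = 57743358069601357782187700608042856334020731624756611000.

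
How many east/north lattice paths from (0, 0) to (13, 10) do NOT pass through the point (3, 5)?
Number of paths = 975898

Total paths from (0, 0) to (13, 10): C(23, 13) = 1144066. Paths through (3, 5): (paths (0, 0) → (3, 5)) × (paths (3, 5) → (13, 10)) = C(8, 3) · C(15, 10) = 56 · 3003 = 168168. Avoidance count = 1144066 − 168168 = 975898.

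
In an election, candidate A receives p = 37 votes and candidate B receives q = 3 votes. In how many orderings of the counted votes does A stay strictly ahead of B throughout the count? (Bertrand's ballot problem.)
Strict-lead orderings = 8398

Total orderings of the 40 votes with 37 for A: C(40, 37) = 9880. By the Bertrand ballot formula (Cycle Lemma / reflection principle), the number of orderings in which A is strictly ahead of B throughout is (p − q)/(p + q) · C(p + q, p) = (37 − 3)/(37 + 3) · 9880 = 8398.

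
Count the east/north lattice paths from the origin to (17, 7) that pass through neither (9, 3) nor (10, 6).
Number of paths = 180180

Inclusion–exclusion. Total paths: C(24, 17) = 346104. Through P₁: C(12, 9)·C(12, 8) = 108900. Through P₂: C(16, 10)·C(8, 7) = 64064. Since P₁ is strictly southwest of P₂, a monotone path through both must visit P₁ then P₂; paths through both = C(12, 9)·C(4, 1)·C(8, 7) = 7040. Avoid both = 346104 − 108900 − 64064 + 7040 = 180180.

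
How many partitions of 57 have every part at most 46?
p(57, parts ≤ 46) = 614015

Use the recurrence p(n, m) = p(n, m−1) + p(n−m, m): either the largest part is < m (count p(n, m−1)) or the largest part is exactly m (remove one copy of m, count p(n−m, m)). With p(0, ·) = 1 this gives p(57, parts ≤ 46) = 614015. (By conjugating Young diagrams, this also counts partitions of 57 into at most 46 parts.)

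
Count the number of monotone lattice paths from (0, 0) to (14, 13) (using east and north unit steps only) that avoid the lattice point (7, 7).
Number of paths = 14168988

Total paths from (0, 0) to (14, 13): C(27, 14) = 20058300. Paths through (7, 7): (paths (0, 0) → (7, 7)) × (paths (7, 7) → (14, 13)) = C(14, 7) · C(13, 7) = 3432 · 1716 = 5889312. Avoidance count = 20058300 − 5889312 = 14168988.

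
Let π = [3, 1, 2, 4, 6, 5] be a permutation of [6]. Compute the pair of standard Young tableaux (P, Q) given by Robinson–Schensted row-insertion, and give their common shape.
P = [1, 2, 4, 5] / [3, 6];  Q = [1, 3, 4, 5] / [2, 6];  common shape = (4, 2)

Row-insert the values π_1, π_2, … into P one at a time, bumping the leftmost entry strictly greater than the inserted value down to the next row. The recording tableau Q records, in position (i, j), the step at which that cell was added to P.
  Insert 3 (step 1): P = [3];  Q = [1]
  Insert 1 (step 2): P = [1] / [3];  Q = [1] / [2]
  Insert 2 (step 3): P = [1, 2] / [3];  Q = [1, 3] / [2]
  Insert 4 (step 4): P = [1, 2, 4] / [3];  Q = [1, 3, 4] / [2]
  Insert 6 (step 5): P = [1, 2, 4, 6] / [3];  Q = [1, 3, 4, 5] / [2]
  Insert 5 (step 6): P = [1, 2, 4, 5] / [3, 6];  Q = [1, 3, 4, 5] / [2, 6]
Final shape: (4, 2).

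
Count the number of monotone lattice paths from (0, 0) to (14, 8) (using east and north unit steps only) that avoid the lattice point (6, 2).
Number of paths = 235686

Total paths from (0, 0) to (14, 8): C(22, 14) = 319770. Paths through (6, 2): (paths (0, 0) → (6, 2)) × (paths (6, 2) → (14, 8)) = C(8, 6) · C(14, 8) = 28 · 3003 = 84084. Avoidance count = 319770 − 84084 = 235686.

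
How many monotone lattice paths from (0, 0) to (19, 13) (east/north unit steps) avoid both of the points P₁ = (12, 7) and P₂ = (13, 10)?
Number of paths = 181736616

Inclusion–exclusion. Total paths: C(32, 19) = 347373600. Through P₁: C(19, 12)·C(13, 7) = 86465808. Through P₂: C(23, 13)·C(9, 6) = 96101544. Since P₁ is strictly southwest of P₂, a monotone path through both must visit P₁ then P₂; paths through both = C(19, 12)·C(4, 1)·C(9, 6) = 16930368. Avoid both = 347373600 − 86465808 − 96101544 + 16930368 = 181736616.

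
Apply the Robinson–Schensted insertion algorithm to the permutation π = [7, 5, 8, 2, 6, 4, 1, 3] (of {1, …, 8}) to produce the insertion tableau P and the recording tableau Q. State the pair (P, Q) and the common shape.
P = [1, 3] / [2, 4] / [5, 6] / [7, 8];  Q = [1, 3] / [2, 5] / [4, 6] / [7, 8];  common shape = (2, 2, 2, 2)

Row-insert the values π_1, π_2, … into P one at a time, bumping the leftmost entry strictly greater than the inserted value down to the next row. The recording tableau Q records, in position (i, j), the step at which that cell was added to P.
  Insert 7 (step 1): P = [7];  Q = [1]
  Insert 5 (step 2): P = [5] / [7];  Q = [1] / [2]
  Insert 8 (step 3): P = [5, 8] / [7];  Q = [1, 3] / [2]
  Insert 2 (step 4): P = [2, 8] / [5] / [7];  Q = [1, 3] / [2] / [4]
  Insert 6 (step 5): P = [2, 6] / [5, 8] / [7];  Q = [1, 3] / [2, 5] / [4]
  Insert 4 (step 6): P = [2, 4] / [5, 6] / [7, 8];  Q = [1, 3] / [2, 5] / [4, 6]
  Insert 1 (step 7): P = [1, 4] / [2, 6] / [5, 8] / [7];  Q = [1, 3] / [2, 5] / [4, 6] / [7]
  Insert 3 (step 8): P = [1, 3] / [2, 4] / [5, 6] / [7, 8];  Q = [1, 3] / [2, 5] / [4, 6] / [7, 8]
Final shape: (2, 2, 2, 2).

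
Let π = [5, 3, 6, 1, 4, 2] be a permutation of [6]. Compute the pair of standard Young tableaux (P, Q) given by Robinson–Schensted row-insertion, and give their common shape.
P = [1, 2] / [3, 4] / [5, 6];  Q = [1, 3] / [2, 5] / [4, 6];  common shape = (2, 2, 2)

Row-insert the values π_1, π_2, … into P one at a time, bumping the leftmost entry strictly greater than the inserted value down to the next row. The recording tableau Q records, in position (i, j), the step at which that cell was added to P.
  Insert 5 (step 1): P = [5];  Q = [1]
  Insert 3 (step 2): P = [3] / [5];  Q = [1] / [2]
  Insert 6 (step 3): P = [3, 6] / [5];  Q = [1, 3] / [2]
  Insert 1 (step 4): P = [1, 6] / [3] / [5];  Q = [1, 3] / [2] / [4]
  Insert 4 (step 5): P = [1, 4] / [3, 6] / [5];  Q = [1, 3] / [2, 5] / [4]
  Insert 2 (step 6): P = [1, 2] / [3, 4] / [5, 6];  Q = [1, 3] / [2, 5] / [4, 6]
Final shape: (2, 2, 2).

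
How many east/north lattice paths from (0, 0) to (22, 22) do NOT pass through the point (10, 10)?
Number of paths = 1604489917784

Total paths from (0, 0) to (22, 22): C(44, 22) = 2104098963720. Paths through (10, 10): (paths (0, 0) → (10, 10)) × (paths (10, 10) → (22, 22)) = C(20, 10) · C(24, 12) = 184756 · 2704156 = 499609045936. Avoidance count = 2104098963720 − 499609045936 = 1604489917784.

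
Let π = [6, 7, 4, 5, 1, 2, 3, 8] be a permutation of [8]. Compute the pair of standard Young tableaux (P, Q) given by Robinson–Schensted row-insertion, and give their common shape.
P = [1, 2, 3, 8] / [4, 5] / [6, 7];  Q = [1, 2, 7, 8] / [3, 4] / [5, 6];  common shape = (4, 2, 2)

Row-insert the values π_1, π_2, … into P one at a time, bumping the leftmost entry strictly greater than the inserted value down to the next row. The recording tableau Q records, in position (i, j), the step at which that cell was added to P.
  Insert 6 (step 1): P = [6];  Q = [1]
  Insert 7 (step 2): P = [6, 7];  Q = [1, 2]
  Insert 4 (step 3): P = [4, 7] / [6];  Q = [1, 2] / [3]
  Insert 5 (step 4): P = [4, 5] / [6, 7];  Q = [1, 2] / [3, 4]
  Insert 1 (step 5): P = [1, 5] / [4, 7] / [6];  Q = [1, 2] / [3, 4] / [5]
  Insert 2 (step 6): P = [1, 2] / [4, 5] / [6, 7];  Q = [1, 2] / [3, 4] / [5, 6]
  Insert 3 (step 7): P = [1, 2, 3] / [4, 5] / [6, 7];  Q = [1, 2, 7] / [3, 4] / [5, 6]
  Insert 8 (step 8): P = [1, 2, 3, 8] / [4, 5] / [6, 7];  Q = [1, 2, 7, 8] / [3, 4] / [5, 6]
Final shape: (4, 2, 2).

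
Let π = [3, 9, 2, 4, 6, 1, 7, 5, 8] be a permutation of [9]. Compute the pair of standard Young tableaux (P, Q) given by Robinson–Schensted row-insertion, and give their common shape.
P = [1, 4, 5, 7, 8] / [2, 6] / [3, 9];  Q = [1, 2, 5, 7, 9] / [3, 4] / [6, 8];  common shape = (5, 2, 2)

Row-insert the values π_1, π_2, … into P one at a time, bumping the leftmost entry strictly greater than the inserted value down to the next row. The recording tableau Q records, in position (i, j), the step at which that cell was added to P.
  Insert 3 (step 1): P = [3];  Q = [1]
  Insert 9 (step 2): P = [3, 9];  Q = [1, 2]
  Insert 2 (step 3): P = [2, 9] / [3];  Q = [1, 2] / [3]
  Insert 4 (step 4): P = [2, 4] / [3, 9];  Q = [1, 2] / [3, 4]
  Insert 6 (step 5): P = [2, 4, 6] / [3, 9];  Q = [1, 2, 5] / [3, 4]
  Insert 1 (step 6): P = [1, 4, 6] / [2, 9] / [3];  Q = [1, 2, 5] / [3, 4] / [6]
  Insert 7 (step 7): P = [1, 4, 6, 7] / [2, 9] / [3];  Q = [1, 2, 5, 7] / [3, 4] / [6]
  Insert 5 (step 8): P = [1, 4, 5, 7] / [2, 6] / [3, 9];  Q = [1, 2, 5, 7] / [3, 4] / [6, 8]
  Insert 8 (step 9): P = [1, 4, 5, 7, 8] / [2, 6] / [3, 9];  Q = [1, 2, 5, 7, 9] / [3, 4] / [6, 8]
Final shape: (5, 2, 2).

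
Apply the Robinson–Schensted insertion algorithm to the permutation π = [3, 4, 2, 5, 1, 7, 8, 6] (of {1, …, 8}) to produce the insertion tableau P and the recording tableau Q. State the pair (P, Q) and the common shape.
P = [1, 4, 5, 6, 8] / [2, 7] / [3];  Q = [1, 2, 4, 6, 7] / [3, 8] / [5];  common shape = (5, 2, 1)

Row-insert the values π_1, π_2, … into P one at a time, bumping the leftmost entry strictly greater than the inserted value down to the next row. The recording tableau Q records, in position (i, j), the step at which that cell was added to P.
  Insert 3 (step 1): P = [3];  Q = [1]
  Insert 4 (step 2): P = [3, 4];  Q = [1, 2]
  Insert 2 (step 3): P = [2, 4] / [3];  Q = [1, 2] / [3]
  Insert 5 (step 4): P = [2, 4, 5] / [3];  Q = [1, 2, 4] / [3]
  Insert 1 (step 5): P = [1, 4, 5] / [2] / [3];  Q = [1, 2, 4] / [3] / [5]
  Insert 7 (step 6): P = [1, 4, 5, 7] / [2] / [3];  Q = [1, 2, 4, 6] / [3] / [5]
  Insert 8 (step 7): P = [1, 4, 5, 7, 8] / [2] / [3];  Q = [1, 2, 4, 6, 7] / [3] / [5]
  Insert 6 (step 8): P = [1, 4, 5, 6, 8] / [2, 7] / [3];  Q = [1, 2, 4, 6, 7] / [3, 8] / [5]
Final shape: (5, 2, 1).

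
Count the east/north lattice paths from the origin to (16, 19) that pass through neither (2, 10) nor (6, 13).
Number of paths = 3807219834

Inclusion–exclusion. Total paths: C(35, 16) = 4059928950. Through P₁: C(12, 2)·C(23, 14) = 53934540. Through P₂: C(19, 6)·C(16, 10) = 217273056. Since P₁ is strictly southwest of P₂, a monotone path through both must visit P₁ then P₂; paths through both = C(12, 2)·C(7, 4)·C(16, 10) = 18498480. Avoid both = 4059928950 − 53934540 − 217273056 + 18498480 = 3807219834.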